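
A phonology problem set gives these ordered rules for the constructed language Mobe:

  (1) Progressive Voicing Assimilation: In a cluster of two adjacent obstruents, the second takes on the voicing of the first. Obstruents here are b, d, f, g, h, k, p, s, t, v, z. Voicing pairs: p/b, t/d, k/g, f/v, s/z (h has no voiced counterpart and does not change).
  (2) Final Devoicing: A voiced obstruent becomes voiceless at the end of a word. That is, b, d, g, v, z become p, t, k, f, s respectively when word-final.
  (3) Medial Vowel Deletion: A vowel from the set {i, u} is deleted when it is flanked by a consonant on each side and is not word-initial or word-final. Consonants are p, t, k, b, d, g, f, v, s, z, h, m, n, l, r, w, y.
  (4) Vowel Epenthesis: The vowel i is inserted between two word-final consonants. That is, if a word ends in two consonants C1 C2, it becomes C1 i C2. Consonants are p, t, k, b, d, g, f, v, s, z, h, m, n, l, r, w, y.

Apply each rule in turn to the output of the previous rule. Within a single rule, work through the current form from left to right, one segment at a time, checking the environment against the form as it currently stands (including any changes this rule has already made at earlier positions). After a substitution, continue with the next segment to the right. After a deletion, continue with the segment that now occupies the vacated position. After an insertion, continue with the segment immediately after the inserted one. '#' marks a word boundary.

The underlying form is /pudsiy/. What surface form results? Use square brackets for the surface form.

(1) Progressive Voicing Assimilation: [pudsiy] → [pudziy]
(2) Final Devoicing: no change — [pudziy]
(3) Medial Vowel Deletion: [pudziy] → [pdzy]
(4) Vowel Epenthesis: [pdzy] → [pdziy]

[pdziy]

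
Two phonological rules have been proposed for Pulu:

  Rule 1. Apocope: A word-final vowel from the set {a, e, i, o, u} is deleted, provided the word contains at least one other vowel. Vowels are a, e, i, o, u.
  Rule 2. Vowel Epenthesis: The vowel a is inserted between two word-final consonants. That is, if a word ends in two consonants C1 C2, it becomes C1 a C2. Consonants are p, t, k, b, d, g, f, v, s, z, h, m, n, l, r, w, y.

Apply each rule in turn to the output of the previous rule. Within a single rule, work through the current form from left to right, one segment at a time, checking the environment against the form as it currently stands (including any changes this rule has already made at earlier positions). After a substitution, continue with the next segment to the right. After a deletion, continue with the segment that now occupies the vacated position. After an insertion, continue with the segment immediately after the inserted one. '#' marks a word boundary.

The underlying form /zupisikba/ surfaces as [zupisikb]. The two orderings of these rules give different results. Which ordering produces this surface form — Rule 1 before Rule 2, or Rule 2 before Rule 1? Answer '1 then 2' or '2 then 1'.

2 then 1

Order 1 then 2:
  1 Apocope: [zupisikba] → [zupisikb]
  2 Vowel Epenthesis: [zupisikb] → [zupisikab]
  result: [zupisikab]
Order 2 then 1:
  2 Vowel Epenthesis: no change — [zupisikba]
  1 Apocope: [zupisikba] → [zupisikb]
  result: [zupisikb]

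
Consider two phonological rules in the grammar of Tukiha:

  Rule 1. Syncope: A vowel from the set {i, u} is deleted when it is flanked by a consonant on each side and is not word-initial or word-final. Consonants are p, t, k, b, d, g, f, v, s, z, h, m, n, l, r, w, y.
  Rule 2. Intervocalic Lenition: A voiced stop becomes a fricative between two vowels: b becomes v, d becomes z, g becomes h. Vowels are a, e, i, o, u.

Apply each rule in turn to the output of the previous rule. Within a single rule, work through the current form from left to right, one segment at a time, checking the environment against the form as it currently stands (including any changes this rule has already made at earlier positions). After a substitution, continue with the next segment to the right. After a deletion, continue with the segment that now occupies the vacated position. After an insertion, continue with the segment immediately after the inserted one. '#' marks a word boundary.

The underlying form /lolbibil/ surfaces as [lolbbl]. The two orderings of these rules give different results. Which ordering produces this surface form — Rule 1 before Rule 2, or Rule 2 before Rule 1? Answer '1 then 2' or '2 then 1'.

1 then 2

Order 1 then 2:
  1 Syncope: [lolbibil] → [lolbbl]
  2 Intervocalic Lenition: no change — [lolbbl]
  result: [lolbbl]
Order 2 then 1:
  2 Intervocalic Lenition: [lolbibil] → [lolbivil]
  1 Syncope: [lolbivil] → [lolbvl]
  result: [lolbvl]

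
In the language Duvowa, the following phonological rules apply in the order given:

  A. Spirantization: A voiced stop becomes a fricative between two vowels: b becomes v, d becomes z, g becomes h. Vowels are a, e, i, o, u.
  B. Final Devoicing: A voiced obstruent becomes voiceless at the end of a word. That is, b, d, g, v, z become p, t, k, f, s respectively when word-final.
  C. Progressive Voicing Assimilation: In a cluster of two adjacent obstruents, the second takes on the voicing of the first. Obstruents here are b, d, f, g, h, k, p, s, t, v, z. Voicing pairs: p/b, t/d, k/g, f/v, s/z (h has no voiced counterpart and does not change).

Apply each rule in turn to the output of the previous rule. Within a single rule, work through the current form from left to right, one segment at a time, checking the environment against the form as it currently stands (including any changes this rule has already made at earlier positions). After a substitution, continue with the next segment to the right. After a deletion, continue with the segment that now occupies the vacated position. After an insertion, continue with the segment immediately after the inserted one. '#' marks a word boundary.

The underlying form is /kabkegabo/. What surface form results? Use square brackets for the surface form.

[kabgehavo]

A Spirantization: [kabkegabo] → [kabkehavo]
B Final Devoicing: no change — [kabkehavo]
C Progressive Voicing Assimilation: [kabkehavo] → [kabgehavo]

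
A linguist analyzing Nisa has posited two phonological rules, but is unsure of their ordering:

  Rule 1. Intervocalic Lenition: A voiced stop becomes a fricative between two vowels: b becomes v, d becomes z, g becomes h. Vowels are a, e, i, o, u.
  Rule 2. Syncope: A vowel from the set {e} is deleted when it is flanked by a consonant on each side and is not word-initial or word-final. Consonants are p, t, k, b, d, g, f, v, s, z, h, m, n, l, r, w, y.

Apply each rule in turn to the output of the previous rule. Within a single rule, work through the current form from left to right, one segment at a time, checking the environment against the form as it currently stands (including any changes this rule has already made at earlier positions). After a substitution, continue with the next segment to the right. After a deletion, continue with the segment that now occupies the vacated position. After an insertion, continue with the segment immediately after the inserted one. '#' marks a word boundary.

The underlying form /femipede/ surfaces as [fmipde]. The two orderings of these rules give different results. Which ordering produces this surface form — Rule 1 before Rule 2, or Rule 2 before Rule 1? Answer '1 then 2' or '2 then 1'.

Order 1 then 2:
  1 Intervocalic Lenition: [femipede] → [femipeze]
  2 Syncope: [femipeze] → [fmipze]
  result: [fmipze]
Order 2 then 1:
  2 Syncope: [femipede] → [fmipde]
  1 Intervocalic Lenition: no change — [fmipde]
  result: [fmipde]

2 then 1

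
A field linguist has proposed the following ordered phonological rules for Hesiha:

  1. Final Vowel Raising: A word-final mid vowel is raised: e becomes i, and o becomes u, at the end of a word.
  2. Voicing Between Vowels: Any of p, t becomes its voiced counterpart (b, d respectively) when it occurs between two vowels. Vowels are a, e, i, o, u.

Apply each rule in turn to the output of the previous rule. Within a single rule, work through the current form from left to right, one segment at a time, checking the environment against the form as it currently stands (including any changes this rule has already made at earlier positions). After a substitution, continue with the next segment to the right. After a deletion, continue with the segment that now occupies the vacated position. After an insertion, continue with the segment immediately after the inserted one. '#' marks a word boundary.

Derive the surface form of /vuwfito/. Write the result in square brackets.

[vuwfidu]

1 Final Vowel Raising: [vuwfito] → [vuwfitu]
2 Voicing Between Vowels: [vuwfitu] → [vuwfidu]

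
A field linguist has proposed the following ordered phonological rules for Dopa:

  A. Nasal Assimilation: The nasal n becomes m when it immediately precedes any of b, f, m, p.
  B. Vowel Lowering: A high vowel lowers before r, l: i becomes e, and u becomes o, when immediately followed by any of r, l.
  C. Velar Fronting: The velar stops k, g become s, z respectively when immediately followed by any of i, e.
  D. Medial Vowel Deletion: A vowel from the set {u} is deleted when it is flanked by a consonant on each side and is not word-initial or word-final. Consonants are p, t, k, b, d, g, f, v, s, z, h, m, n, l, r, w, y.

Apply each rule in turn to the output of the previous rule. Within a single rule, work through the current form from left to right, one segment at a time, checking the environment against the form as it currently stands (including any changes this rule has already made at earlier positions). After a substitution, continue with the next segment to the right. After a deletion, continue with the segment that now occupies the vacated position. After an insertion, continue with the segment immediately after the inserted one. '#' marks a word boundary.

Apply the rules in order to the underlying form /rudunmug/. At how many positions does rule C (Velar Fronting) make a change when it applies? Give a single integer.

A Nasal Assimilation: [rudunmug] → [rudummug]
B Vowel Lowering: no change — [rudummug]
C Velar Fronting: no change — [rudummug]
D Medial Vowel Deletion: [rudummug] → [rdmmg]
Rule C changed 0 position(s).

0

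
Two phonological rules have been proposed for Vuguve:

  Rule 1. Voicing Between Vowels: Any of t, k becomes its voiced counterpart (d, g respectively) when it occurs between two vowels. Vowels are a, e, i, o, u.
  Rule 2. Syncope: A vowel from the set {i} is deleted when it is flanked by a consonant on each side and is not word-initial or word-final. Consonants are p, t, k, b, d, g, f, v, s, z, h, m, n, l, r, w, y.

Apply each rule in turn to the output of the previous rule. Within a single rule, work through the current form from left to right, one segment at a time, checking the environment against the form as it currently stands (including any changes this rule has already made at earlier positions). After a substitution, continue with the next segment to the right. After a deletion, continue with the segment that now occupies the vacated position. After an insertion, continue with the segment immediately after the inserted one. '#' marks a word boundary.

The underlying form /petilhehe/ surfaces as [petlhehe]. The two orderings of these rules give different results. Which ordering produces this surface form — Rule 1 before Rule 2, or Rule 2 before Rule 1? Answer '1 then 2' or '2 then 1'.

2 then 1

Order 1 then 2:
  1 Voicing Between Vowels: [petilhehe] → [pedilhehe]
  2 Syncope: [pedilhehe] → [pedlhehe]
  result: [pedlhehe]
Order 2 then 1:
  2 Syncope: [petilhehe] → [petlhehe]
  1 Voicing Between Vowels: no change — [petlhehe]
  result: [petlhehe]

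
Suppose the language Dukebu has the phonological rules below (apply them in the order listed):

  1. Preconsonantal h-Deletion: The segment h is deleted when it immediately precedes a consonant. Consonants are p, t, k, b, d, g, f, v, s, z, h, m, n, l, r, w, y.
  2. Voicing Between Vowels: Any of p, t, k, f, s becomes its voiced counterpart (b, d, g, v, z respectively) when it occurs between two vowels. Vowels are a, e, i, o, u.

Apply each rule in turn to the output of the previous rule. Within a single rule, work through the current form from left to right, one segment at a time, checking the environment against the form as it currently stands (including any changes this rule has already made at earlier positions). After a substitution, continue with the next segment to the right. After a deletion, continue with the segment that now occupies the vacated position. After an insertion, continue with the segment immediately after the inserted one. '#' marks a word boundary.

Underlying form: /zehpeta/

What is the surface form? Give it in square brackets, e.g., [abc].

1 Preconsonantal h-Deletion: [zehpeta] → [zepeta]
2 Voicing Between Vowels: [zepeta] → [zebeda]

[zebeda]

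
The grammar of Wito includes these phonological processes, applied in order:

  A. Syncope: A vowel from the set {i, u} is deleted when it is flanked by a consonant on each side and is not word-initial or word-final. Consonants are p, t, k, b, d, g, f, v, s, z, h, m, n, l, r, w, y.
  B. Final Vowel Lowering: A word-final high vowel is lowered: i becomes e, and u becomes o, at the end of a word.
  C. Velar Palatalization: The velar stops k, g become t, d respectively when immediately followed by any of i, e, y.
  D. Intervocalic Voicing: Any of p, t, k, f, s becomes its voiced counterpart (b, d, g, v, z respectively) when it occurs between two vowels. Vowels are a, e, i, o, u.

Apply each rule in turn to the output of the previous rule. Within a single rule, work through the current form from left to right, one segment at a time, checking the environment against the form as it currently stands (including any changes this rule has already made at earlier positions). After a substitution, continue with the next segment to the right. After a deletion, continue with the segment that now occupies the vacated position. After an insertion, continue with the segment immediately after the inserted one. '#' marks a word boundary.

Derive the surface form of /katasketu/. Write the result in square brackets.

[kadastedo]

A Syncope: no change — [katasketu]
B Final Vowel Lowering: [katasketu] → [katasketo]
C Velar Palatalization: [katasketo] → [katasteto]
D Intervocalic Voicing: [katasteto] → [kadastedo]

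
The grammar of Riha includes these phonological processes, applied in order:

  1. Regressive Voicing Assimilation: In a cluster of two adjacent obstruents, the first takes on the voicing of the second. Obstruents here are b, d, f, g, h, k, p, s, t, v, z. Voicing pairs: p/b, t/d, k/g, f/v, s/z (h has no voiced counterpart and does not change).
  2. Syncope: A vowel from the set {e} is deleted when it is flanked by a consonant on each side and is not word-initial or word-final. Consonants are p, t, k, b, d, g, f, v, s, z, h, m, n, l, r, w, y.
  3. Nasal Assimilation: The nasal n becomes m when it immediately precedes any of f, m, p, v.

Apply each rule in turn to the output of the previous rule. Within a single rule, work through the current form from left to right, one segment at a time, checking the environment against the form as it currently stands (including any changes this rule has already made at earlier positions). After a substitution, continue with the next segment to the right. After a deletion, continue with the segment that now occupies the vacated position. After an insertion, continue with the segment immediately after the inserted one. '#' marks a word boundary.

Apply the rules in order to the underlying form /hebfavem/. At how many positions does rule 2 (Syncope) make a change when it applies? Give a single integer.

2

1 Regressive Voicing Assimilation: [hebfavem] → [hepfavem]
2 Syncope: [hepfavem] → [hpfavm]
3 Nasal Assimilation: no change — [hpfavm]
Rule 2 changed 2 position(s).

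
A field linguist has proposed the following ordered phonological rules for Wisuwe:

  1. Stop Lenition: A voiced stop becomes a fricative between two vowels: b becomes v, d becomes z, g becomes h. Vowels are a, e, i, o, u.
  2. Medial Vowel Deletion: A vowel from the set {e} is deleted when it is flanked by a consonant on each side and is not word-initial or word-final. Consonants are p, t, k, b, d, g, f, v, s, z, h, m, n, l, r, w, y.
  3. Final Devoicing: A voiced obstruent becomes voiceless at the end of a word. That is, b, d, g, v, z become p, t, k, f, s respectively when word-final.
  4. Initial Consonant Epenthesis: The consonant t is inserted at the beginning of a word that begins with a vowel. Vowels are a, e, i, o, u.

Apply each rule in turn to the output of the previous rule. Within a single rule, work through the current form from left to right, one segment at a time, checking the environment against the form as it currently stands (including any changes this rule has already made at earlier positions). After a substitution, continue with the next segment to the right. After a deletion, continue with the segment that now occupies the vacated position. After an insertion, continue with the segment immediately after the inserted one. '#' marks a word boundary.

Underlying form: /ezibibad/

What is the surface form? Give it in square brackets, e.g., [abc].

[tezivivat]

1 Stop Lenition: [ezibibad] → [ezivivad]
2 Medial Vowel Deletion: no change — [ezivivad]
3 Final Devoicing: [ezivivad] → [ezivivat]
4 Initial Consonant Epenthesis: [ezivivat] → [tezivivat]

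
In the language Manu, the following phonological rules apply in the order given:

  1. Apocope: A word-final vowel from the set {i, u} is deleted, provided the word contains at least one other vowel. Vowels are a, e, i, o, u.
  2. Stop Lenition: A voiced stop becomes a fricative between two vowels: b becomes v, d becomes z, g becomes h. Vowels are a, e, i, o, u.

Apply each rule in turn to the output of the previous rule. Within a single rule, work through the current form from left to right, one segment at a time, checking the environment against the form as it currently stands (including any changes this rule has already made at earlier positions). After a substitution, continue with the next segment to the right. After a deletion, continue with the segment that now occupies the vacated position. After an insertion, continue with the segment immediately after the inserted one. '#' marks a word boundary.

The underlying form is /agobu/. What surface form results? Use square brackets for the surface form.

1 Apocope: [agobu] → [agob]
2 Stop Lenition: [agob] → [ahob]

[ahob]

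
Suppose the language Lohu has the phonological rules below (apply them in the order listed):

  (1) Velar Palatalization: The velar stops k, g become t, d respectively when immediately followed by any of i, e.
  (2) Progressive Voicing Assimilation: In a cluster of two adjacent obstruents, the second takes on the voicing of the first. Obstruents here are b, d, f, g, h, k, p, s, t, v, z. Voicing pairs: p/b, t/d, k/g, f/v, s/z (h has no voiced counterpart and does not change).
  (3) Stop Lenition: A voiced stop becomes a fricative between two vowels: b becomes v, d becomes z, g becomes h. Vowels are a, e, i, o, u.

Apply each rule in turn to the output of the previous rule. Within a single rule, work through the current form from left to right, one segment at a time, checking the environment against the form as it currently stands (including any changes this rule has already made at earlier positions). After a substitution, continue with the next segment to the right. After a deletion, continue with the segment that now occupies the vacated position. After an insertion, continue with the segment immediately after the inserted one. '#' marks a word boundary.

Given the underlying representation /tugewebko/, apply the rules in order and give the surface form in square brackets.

(1) Velar Palatalization: [tugewebko] → [tudewebko]
(2) Progressive Voicing Assimilation: [tudewebko] → [tudewebgo]
(3) Stop Lenition: [tudewebgo] → [tuzewebgo]

[tuzewebgo]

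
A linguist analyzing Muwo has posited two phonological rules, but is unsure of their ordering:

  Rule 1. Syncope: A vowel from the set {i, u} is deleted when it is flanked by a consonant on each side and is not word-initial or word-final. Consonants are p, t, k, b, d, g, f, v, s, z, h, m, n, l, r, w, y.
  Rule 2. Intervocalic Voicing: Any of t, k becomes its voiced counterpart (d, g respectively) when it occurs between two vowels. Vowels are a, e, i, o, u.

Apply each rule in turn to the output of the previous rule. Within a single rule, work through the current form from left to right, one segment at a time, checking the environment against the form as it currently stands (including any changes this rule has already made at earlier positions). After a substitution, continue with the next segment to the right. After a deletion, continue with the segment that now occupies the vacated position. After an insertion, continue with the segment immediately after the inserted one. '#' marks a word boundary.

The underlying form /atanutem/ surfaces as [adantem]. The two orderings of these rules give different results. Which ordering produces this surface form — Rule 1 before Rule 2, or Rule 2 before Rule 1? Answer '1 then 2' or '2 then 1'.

Order 1 then 2:
  1 Syncope: [atanutem] → [atantem]
  2 Intervocalic Voicing: [atantem] → [adantem]
  result: [adantem]
Order 2 then 1:
  2 Intervocalic Voicing: [atanutem] → [adanudem]
  1 Syncope: [adanudem] → [adandem]
  result: [adandem]

1 then 2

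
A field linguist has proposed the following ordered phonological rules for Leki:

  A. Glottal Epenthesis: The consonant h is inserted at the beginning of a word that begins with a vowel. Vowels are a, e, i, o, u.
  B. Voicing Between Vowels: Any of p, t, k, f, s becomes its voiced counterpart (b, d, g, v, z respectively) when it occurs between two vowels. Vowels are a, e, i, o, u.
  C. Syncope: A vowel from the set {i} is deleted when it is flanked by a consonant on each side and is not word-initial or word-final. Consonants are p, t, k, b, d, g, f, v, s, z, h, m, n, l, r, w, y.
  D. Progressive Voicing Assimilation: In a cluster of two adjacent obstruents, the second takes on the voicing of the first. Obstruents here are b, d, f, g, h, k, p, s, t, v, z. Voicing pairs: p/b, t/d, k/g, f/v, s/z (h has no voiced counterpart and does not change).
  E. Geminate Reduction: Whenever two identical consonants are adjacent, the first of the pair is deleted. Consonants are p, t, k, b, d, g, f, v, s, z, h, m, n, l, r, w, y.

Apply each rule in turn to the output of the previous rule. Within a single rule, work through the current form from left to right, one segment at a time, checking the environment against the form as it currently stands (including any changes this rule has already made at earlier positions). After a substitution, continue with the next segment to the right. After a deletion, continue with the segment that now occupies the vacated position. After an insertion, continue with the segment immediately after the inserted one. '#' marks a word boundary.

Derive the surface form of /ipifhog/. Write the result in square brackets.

A Glottal Epenthesis: [ipifhog] → [hipifhog]
B Voicing Between Vowels: [hipifhog] → [hibifhog]
C Syncope: [hibifhog] → [hbfhog]
D Progressive Voicing Assimilation: [hbfhog] → [hpfhog]
E Geminate Reduction: no change — [hpfhog]

[hpfhog]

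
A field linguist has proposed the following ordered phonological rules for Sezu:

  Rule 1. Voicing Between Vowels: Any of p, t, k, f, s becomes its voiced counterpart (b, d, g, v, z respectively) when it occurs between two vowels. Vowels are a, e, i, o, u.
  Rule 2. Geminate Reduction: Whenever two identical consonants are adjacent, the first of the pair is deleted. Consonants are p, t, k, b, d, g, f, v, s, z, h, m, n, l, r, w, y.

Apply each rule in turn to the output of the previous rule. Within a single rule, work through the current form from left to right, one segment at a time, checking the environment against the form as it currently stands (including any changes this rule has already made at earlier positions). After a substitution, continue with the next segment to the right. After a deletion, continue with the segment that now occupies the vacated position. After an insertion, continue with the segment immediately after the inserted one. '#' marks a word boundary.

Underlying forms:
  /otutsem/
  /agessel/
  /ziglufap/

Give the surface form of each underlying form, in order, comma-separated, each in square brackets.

[odutsem], [agesel], [zigluvap]

/otutsem/:
  Rule 1 Voicing Between Vowels: [otutsem] → [odutsem]
  Rule 2 Geminate Reduction: no change — [odutsem]
/agessel/:
  Rule 1 Voicing Between Vowels: no change — [agessel]
  Rule 2 Geminate Reduction: [agessel] → [agesel]
/ziglufap/:
  Rule 1 Voicing Between Vowels: [ziglufap] → [zigluvap]
  Rule 2 Geminate Reduction: no change — [zigluvap]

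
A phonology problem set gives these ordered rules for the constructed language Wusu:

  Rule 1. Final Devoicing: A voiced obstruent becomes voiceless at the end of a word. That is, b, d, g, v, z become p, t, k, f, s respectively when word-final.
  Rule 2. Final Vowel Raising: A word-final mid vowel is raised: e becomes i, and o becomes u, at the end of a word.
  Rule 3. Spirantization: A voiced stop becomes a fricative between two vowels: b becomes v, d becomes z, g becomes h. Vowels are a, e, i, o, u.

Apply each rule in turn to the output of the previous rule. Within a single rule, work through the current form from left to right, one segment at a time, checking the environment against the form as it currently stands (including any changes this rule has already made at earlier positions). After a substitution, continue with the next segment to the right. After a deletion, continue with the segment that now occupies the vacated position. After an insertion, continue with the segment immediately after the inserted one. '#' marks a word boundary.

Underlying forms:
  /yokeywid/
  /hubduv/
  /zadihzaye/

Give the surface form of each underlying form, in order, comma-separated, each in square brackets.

/yokeywid/:
  Rule 1 Final Devoicing: [yokeywid] → [yokeywit]
  Rule 2 Final Vowel Raising: no change — [yokeywit]
  Rule 3 Spirantization: no change — [yokeywit]
/hubduv/:
  Rule 1 Final Devoicing: [hubduv] → [hubduf]
  Rule 2 Final Vowel Raising: no change — [hubduf]
  Rule 3 Spirantization: no change — [hubduf]
/zadihzaye/:
  Rule 1 Final Devoicing: no change — [zadihzaye]
  Rule 2 Final Vowel Raising: [zadihzaye] → [zadihzayi]
  Rule 3 Spirantization: [zadihzayi] → [zazihzayi]

[yokeywit], [hubduf], [zazihzayi]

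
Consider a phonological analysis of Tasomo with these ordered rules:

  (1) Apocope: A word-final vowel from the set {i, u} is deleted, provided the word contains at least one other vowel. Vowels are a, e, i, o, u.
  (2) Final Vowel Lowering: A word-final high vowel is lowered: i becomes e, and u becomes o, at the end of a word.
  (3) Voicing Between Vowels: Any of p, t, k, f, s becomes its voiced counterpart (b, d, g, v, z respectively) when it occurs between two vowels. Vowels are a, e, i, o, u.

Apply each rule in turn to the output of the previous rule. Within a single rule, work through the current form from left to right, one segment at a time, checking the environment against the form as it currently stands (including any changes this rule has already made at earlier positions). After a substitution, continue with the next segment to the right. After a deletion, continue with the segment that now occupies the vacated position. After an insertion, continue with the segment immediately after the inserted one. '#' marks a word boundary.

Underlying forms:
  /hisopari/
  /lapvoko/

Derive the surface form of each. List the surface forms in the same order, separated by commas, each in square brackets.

[hizobar], [lapvogo]

/hisopari/:
  (1) Apocope: [hisopari] → [hisopar]
  (2) Final Vowel Lowering: no change — [hisopar]
  (3) Voicing Between Vowels: [hisopar] → [hizobar]
/lapvoko/:
  (1) Apocope: no change — [lapvoko]
  (2) Final Vowel Lowering: no change — [lapvoko]
  (3) Voicing Between Vowels: [lapvoko] → [lapvogo]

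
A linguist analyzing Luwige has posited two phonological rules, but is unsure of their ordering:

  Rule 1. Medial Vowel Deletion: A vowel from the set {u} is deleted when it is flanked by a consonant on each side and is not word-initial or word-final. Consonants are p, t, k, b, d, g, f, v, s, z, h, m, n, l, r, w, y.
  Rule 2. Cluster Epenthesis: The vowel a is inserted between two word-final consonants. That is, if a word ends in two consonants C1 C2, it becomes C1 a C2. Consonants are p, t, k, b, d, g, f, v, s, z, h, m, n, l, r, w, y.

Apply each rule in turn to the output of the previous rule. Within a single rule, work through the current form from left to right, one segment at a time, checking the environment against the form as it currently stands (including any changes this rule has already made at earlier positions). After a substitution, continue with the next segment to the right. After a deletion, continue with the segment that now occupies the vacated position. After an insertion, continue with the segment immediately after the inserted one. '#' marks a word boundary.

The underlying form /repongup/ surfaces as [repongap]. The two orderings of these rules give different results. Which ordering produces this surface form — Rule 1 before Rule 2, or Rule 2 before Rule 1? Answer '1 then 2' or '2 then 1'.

Order 1 then 2:
  1 Medial Vowel Deletion: [repongup] → [repongp]
  2 Cluster Epenthesis: [repongp] → [repongap]
  result: [repongap]
Order 2 then 1:
  2 Cluster Epenthesis: no change — [repongup]
  1 Medial Vowel Deletion: [repongup] → [repongp]
  result: [repongp]

1 then 2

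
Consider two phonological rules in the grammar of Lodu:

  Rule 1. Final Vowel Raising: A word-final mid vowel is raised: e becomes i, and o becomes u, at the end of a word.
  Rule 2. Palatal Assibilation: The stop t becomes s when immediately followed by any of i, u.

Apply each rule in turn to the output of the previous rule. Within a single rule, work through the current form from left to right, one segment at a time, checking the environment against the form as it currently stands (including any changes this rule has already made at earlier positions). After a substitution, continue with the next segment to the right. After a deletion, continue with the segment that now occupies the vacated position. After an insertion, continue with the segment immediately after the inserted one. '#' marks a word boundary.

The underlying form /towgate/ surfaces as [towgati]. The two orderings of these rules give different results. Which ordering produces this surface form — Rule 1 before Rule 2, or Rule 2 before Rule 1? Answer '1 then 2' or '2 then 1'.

2 then 1

Order 1 then 2:
  1 Final Vowel Raising: [towgate] → [towgati]
  2 Palatal Assibilation: [towgati] → [towgasi]
  result: [towgasi]
Order 2 then 1:
  2 Palatal Assibilation: no change — [towgate]
  1 Final Vowel Raising: [towgate] → [towgati]
  result: [towgati]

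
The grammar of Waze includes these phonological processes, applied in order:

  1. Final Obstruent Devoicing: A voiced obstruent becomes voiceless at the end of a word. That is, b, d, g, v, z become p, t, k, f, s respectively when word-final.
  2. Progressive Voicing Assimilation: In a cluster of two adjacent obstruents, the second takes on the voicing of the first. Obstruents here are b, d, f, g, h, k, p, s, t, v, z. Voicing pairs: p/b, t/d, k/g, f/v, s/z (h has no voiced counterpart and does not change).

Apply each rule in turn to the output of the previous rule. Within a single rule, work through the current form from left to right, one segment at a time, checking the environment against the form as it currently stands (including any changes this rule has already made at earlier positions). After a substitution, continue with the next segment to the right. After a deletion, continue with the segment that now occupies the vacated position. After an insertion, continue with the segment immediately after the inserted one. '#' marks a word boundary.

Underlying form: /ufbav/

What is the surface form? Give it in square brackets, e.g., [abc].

[ufpaf]

1 Final Obstruent Devoicing: [ufbav] → [ufbaf]
2 Progressive Voicing Assimilation: [ufbaf] → [ufpaf]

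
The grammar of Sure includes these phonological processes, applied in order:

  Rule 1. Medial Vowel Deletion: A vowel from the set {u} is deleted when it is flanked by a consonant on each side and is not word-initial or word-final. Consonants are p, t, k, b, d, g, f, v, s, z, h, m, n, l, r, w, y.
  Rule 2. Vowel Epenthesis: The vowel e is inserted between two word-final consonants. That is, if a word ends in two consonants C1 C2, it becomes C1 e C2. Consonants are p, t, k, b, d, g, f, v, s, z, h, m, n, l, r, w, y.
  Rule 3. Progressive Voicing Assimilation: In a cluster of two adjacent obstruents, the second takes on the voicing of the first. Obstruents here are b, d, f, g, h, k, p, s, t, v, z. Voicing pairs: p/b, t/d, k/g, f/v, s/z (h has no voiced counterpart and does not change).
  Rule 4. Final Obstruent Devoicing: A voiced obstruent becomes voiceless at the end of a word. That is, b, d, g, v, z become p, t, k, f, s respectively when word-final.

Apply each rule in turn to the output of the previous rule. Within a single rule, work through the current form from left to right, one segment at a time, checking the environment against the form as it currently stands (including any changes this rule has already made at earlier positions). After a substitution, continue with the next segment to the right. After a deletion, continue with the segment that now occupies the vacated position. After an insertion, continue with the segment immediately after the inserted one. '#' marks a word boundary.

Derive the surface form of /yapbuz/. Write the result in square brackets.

[yappes]

Rule 1 Medial Vowel Deletion: [yapbuz] → [yapbz]
Rule 2 Vowel Epenthesis: [yapbz] → [yapbez]
Rule 3 Progressive Voicing Assimilation: [yapbez] → [yappez]
Rule 4 Final Obstruent Devoicing: [yappez] → [yappes]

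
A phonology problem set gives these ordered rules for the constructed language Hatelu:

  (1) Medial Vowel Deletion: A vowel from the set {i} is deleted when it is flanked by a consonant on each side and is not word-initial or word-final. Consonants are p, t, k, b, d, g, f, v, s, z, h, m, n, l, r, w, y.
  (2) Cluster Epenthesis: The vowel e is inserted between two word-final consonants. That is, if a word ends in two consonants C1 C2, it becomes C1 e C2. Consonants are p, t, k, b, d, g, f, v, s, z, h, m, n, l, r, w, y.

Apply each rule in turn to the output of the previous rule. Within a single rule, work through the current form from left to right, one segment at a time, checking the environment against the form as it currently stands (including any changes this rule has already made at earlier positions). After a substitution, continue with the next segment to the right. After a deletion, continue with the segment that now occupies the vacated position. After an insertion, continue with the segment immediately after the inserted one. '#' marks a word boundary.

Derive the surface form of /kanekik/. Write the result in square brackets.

(1) Medial Vowel Deletion: [kanekik] → [kanekk]
(2) Cluster Epenthesis: [kanekk] → [kanekek]

[kanekek]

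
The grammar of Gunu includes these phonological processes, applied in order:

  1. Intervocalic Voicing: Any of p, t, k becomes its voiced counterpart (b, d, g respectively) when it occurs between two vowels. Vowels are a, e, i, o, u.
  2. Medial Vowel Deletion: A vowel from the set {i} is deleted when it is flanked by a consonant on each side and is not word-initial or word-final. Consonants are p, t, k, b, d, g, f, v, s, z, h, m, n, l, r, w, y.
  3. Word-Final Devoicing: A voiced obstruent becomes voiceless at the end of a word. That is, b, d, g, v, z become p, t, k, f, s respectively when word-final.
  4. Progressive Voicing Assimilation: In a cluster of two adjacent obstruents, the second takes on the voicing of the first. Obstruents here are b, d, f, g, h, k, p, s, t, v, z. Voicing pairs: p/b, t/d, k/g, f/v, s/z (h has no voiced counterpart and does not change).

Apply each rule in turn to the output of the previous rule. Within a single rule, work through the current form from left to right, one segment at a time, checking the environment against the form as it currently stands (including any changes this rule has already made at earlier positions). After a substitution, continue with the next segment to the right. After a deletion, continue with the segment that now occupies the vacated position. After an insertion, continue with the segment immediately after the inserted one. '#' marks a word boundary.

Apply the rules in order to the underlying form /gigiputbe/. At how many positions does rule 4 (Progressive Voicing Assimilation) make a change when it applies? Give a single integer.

1

1 Intervocalic Voicing: [gigiputbe] → [gigibutbe]
2 Medial Vowel Deletion: [gigibutbe] → [ggbutbe]
3 Word-Final Devoicing: no change — [ggbutbe]
4 Progressive Voicing Assimilation: [ggbutbe] → [ggbutpe]
Rule 4 changed 1 position(s).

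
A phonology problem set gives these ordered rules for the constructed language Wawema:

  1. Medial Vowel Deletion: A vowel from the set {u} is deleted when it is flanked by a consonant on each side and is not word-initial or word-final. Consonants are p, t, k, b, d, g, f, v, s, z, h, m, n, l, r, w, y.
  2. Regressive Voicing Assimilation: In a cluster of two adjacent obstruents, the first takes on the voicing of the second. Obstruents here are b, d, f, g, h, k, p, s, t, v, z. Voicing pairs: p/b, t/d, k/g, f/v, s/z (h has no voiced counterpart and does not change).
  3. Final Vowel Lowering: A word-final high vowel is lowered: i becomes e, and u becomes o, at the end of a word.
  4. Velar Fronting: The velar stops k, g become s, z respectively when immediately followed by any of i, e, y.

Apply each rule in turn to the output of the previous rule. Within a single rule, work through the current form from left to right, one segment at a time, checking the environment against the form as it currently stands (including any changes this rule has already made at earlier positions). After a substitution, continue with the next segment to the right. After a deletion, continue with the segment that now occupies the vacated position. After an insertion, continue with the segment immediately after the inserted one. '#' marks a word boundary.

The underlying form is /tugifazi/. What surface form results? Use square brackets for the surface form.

1 Medial Vowel Deletion: [tugifazi] → [tgifazi]
2 Regressive Voicing Assimilation: [tgifazi] → [dgifazi]
3 Final Vowel Lowering: [dgifazi] → [dgifaze]
4 Velar Fronting: [dgifaze] → [dzifaze]

[dzifaze]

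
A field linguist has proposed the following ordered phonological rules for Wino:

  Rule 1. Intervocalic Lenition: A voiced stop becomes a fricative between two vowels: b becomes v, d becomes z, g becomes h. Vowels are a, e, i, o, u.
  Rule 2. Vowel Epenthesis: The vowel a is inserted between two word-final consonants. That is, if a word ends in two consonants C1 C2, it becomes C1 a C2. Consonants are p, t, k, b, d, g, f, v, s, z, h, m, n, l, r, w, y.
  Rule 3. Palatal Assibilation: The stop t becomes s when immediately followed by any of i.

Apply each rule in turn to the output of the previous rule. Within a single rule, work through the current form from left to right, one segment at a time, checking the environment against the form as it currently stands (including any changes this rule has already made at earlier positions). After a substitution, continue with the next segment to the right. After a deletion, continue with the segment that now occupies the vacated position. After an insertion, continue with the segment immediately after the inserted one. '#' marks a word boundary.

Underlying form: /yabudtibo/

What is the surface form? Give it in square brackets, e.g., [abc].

[yavudsivo]

Rule 1 Intervocalic Lenition: [yabudtibo] → [yavudtivo]
Rule 2 Vowel Epenthesis: no change — [yavudtivo]
Rule 3 Palatal Assibilation: [yavudtivo] → [yavudsivo]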